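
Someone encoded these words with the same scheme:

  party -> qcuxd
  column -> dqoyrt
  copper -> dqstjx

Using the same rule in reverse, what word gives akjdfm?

Each letter shifts forward by (position + 1), i.e. 1, 2, 3, … — the shift grows by one for each successive letter.
Decoding akjdfm: a−1=z, k−2=i, j−3=g, d−4=z, f−5=a, m−6=g.

zigzag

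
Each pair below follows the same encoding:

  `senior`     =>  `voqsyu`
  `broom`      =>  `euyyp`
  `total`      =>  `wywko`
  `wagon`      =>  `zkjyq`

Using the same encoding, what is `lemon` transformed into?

oopyq

The shift depends on letter class: consonant s→v is +3, but vowel e→o is +10. Vowels shift forward by 10 and consonants shift forward by 3.
Applying it to lemon: l(cons)+3=o, e(vowel)+10=o, m(cons)+3=p, o(vowel)+10=y, n(cons)+3=q.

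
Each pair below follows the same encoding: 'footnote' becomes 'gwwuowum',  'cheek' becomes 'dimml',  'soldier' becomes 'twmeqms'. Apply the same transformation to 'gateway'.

The shift depends on letter class: consonant f→g is +1, but vowel o→w is +8. The rule splits by letter class: vowels +8, consonants +1.
For gateway: g(cons)+1=h, a(vowel)+8=i, t(cons)+1=u, e(vowel)+8=m, w(cons)+1=x, a(vowel)+8=i, y(cons)+1=z.

hiumxiz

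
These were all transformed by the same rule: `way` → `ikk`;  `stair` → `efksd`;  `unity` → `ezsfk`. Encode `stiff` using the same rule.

efsrr

Vowels shift forward by 10 and consonants shift forward by 12.
For stiff: s(cons)+12=e, t(cons)+12=f, i(vowel)+10=s, f(cons)+12=r, f(cons)+12=r.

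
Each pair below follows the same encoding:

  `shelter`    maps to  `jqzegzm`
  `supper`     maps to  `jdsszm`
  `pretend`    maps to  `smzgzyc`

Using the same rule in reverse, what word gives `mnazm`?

river

s(18)→j(9) and h(7)→q(16) fit y≡23x+11 (mod 26); the inverse of 23 mod 26 is 17. Each letter's alphabet position (a=0..z=25) is mapped through 23·x+11 mod 26 — an affine cipher.
Decoding mnazm: m(12)→17·(12−11)≡17=r; n(13)→17·(13−11)≡8=i; a(0)→17·(0−11)≡21=v; z(25)→17·(25−11)≡4=e; m(12)→17·(12−11)≡17=r (all mod 26).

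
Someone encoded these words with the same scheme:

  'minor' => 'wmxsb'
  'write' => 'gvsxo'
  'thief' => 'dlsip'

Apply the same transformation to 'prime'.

zvsqo

Shifts by position in minor: pos 0: m→w (+10), pos 1: i→m (+4), pos 2: n→x (+10), pos 3: o→s (+4) — repeating every 2. It's a Vigenère-style cipher with numeric key [10,4]: position i shifts by key[i mod 2].
For prime: p+10=z, r+4=v, i+10=s, m+4=q, e+10=o.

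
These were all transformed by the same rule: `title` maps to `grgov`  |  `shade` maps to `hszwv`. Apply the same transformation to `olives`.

This is the alphabet-reversal cipher (Atbash): a becomes z, b becomes y, etc.
For olives: o↔l, l↔o, i↔r, v↔e, e↔v, s↔h.

lorevh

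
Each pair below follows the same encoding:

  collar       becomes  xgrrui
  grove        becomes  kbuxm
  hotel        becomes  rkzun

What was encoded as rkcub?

The output letters match the input read backwards, each shifted +6: collar reversed is ralloc. Read the word backwards and shift each letter +6.
Decoding rkcub: shift back: r−6=l, k−6=e, c−6=w, u−6=o, b−6=v → lewov; then reverse → vowel.

vowel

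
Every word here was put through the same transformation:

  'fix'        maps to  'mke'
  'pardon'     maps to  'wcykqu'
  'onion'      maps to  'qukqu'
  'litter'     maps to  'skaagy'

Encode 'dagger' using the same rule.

The shift depends on letter class: consonant f→m is +7, but vowel i→k is +2. The rule splits by letter class: vowels +2, consonants +7.
Applying it to dagger: d(cons)+7=k, a(vowel)+2=c, g(cons)+7=n, g(cons)+7=n, e(vowel)+2=g, r(cons)+7=y.

kcnngy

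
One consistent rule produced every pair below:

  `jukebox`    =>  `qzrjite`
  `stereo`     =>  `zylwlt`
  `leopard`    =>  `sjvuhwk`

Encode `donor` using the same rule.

Shifts by position in jukebox: pos 0: j→q (+7), pos 1: u→z (+5), pos 2: k→r (+7), pos 3: e→j (+5) — repeating every 2. The shifts repeat in a cycle of length 2: positions 0,1,… shift by +7, +5, then the pattern repeats.
For donor: d+7=k, o+5=t, n+7=u, o+5=t, r+7=y.

ktuty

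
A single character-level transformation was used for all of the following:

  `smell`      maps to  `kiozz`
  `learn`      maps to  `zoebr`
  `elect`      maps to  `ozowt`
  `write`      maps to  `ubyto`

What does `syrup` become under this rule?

kmbcj

s(18)→k(10) and m(12)→i(8) fit y≡9x+4 (mod 26); the inverse of 9 mod 26 is 3. Treating letters as 0–25, the rule is x ↦ 9x + 4 (mod 26).
On syrup: s(18)→9·18+4≡10=k; y(24)→9·24+4≡12=m; r(17)→9·17+4≡1=b; u(20)→9·20+4≡2=c; p(15)→9·15+4≡9=j (all mod 26).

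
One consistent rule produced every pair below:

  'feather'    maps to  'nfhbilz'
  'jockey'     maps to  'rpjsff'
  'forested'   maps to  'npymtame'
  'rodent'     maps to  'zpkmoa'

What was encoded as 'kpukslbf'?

The shifts repeat in a cycle of length 3: positions 0,1,… shift by +8, +1, +7, then the pattern repeats.
Reversing it on kpukslbf: k−8=c, p−1=o, u−7=n, k−8=c, s−1=r, l−7=e, b−8=t, f−1=e.

concrete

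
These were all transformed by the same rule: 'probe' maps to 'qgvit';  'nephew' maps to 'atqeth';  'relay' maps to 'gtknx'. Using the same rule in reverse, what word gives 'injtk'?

p(15)→q(16) and r(17)→g(6) fit y≡21x+13 (mod 26); the inverse of 21 mod 26 is 5. Each letter's alphabet position (a=0..z=25) is mapped through 21·x+13 mod 26 — an affine cipher.
Reversing it on injtk: i(8)→5·(8−13)≡1=b; n(13)→5·(13−13)≡0=a; j(9)→5·(9−13)≡6=g; t(19)→5·(19−13)≡4=e; k(10)→5·(10−13)≡11=l (all mod 26).

bagel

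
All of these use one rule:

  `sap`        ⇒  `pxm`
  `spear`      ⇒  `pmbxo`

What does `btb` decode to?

ewe

Compare letters: s→p is +23, a→x is +23, p→m is +23 — a constant shift. Each letter is shifted forward by 23 in the alphabet (a Caesar shift of +23).
Undoing it on btb: b−23=e, t−23=w, b−23=e.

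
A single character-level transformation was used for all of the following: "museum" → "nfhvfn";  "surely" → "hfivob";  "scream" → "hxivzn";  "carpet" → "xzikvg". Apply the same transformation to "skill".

hproo

m(12)→n(13) and u(20)→f(5) fit y≡25x+25 (mod 26); the inverse of 25 mod 26 is 25. This is an affine cipher: with a=0,…,z=25, each position x becomes (25x+25) mod 26.
On skill: s(18)→25·18+25≡7=h; k(10)→25·10+25≡15=p; i(8)→25·8+25≡17=r; l(11)→25·11+25≡14=o; l(11)→25·11+25≡14=o (all mod 26).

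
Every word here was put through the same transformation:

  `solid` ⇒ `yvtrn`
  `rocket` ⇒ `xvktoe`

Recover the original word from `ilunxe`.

cement

Letter i (0-indexed) is shifted by i+6, so successive shifts are 6, 7, 8, ….
Reversing it on ilunxe: i−6=c, l−7=e, u−8=m, n−9=e, x−10=n, e−11=t.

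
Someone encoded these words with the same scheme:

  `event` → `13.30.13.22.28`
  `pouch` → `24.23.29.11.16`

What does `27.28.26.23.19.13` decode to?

e is letter #5 and maps to 13: an offset of 8. Letters become their 1-based position plus 8 (so a→9, b→10, …).
Undoing it on 27.28.26.23.19.13: 27→(27−8)÷1=19=s, 28→(28−8)÷1=20=t, 26→(26−8)÷1=18=r, 23→(23−8)÷1=15=o, 19→(19−8)÷1=11=k, 13→(13−8)÷1=5=e.

stroke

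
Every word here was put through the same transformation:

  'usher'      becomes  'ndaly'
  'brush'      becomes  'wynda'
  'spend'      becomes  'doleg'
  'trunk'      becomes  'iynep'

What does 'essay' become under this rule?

lddrh

u(20)→n(13) and s(18)→d(3) fit y≡5x+17 (mod 26); the inverse of 5 mod 26 is 21. Treating letters as 0–25, the rule is x ↦ 5x + 17 (mod 26).
Applying it to essay: e(4)→5·4+17≡11=l; s(18)→5·18+17≡3=d; s(18)→5·18+17≡3=d; a(0)→5·0+17≡17=r; y(24)→5·24+17≡7=h (all mod 26).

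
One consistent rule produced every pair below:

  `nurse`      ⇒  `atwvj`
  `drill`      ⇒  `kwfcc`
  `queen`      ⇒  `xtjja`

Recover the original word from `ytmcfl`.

public

n(13)→a(0) and u(20)→t(19) fit y≡25x+13 (mod 26); the inverse of 25 mod 26 is 25. Each letter's alphabet position (a=0..z=25) is mapped through 25·x+13 mod 26 — an affine cipher.
Reversing it on ytmcfl: y(24)→25·(24−13)≡15=p; t(19)→25·(19−13)≡20=u; m(12)→25·(12−13)≡1=b; c(2)→25·(2−13)≡11=l; f(5)→25·(5−13)≡8=i; l(11)→25·(11−13)≡2=c (all mod 26).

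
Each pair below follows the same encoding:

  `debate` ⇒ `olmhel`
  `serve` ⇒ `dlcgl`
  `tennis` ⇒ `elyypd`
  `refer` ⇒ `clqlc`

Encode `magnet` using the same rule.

The shift depends on letter class: consonant d→o is +11, but vowel e→l is +7. The rule splits by letter class: vowels +7, consonants +11.
On magnet: m(cons)+11=x, a(vowel)+7=h, g(cons)+11=r, n(cons)+11=y, e(vowel)+7=l, t(cons)+11=e.

xhryle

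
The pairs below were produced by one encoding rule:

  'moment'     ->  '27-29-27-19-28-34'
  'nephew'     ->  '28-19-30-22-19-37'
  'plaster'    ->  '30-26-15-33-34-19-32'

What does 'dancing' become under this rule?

Letters become their 1-based position plus 14 (so a→15, b→16, …).
For dancing: d=4→18, a=1→15, n=14→28, c=3→17, i=9→23, n=14→28, g=7→21.

18-15-28-17-23-28-21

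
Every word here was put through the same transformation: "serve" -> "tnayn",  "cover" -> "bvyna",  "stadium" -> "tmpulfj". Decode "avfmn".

route

s(18)→t(19) and e(4)→n(13) fit y≡19x+15 (mod 26); the inverse of 19 mod 26 is 11. Each letter's alphabet position (a=0..z=25) is mapped through 19·x+15 mod 26 — an affine cipher.
Undoing it on avfmn: a(0)→11·(0−15)≡17=r; v(21)→11·(21−15)≡14=o; f(5)→11·(5−15)≡20=u; m(12)→11·(12−15)≡19=t; n(13)→11·(13−15)≡4=e (all mod 26).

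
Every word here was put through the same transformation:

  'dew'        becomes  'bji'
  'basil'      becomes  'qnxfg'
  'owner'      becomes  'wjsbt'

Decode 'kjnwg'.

brief

The output letters match the input read backwards, each shifted +5: dew reversed is wed. Two steps: reverse the string, then apply a Caesar shift of +5.
Undoing it on kjnwg: shift back: k−5=f, j−5=e, n−5=i, w−5=r, g−5=b → feirb; then reverse → brief.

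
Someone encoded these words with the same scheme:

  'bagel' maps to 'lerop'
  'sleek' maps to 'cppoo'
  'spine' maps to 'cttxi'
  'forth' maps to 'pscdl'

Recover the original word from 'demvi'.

The shifts repeat in a cycle of length 3: positions 0,1,… shift by +10, +4, +11, then the pattern repeats.
Decoding demvi: d−10=t, e−4=a, m−11=b, v−10=l, i−4=e.

table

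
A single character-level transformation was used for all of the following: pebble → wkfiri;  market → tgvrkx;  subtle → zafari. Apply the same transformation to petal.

Shifts by position in pebble: pos 0: p→w (+7), pos 1: e→k (+6), pos 2: b→f (+4), pos 3: b→i (+7), pos 4: l→r (+6), pos 5: e→i (+4) — repeating every 3. It's a Vigenère-style cipher with numeric key [7,6,4]: position i shifts by key[i mod 3].
For petal: p+7=w, e+6=k, t+4=x, a+7=h, l+6=r.

wkxhr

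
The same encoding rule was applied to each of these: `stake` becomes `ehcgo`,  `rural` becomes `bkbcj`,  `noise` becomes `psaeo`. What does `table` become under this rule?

hcfjo

s(18)→e(4) and t(19)→h(7) fit y≡3x+2 (mod 26); the inverse of 3 mod 26 is 9. Treating letters as 0–25, the rule is x ↦ 3x + 2 (mod 26).
For table: t(19)→3·19+2≡7=h; a(0)→3·0+2≡2=c; b(1)→3·1+2≡5=f; l(11)→3·11+2≡9=j; e(4)→3·4+2≡14=o (all mod 26).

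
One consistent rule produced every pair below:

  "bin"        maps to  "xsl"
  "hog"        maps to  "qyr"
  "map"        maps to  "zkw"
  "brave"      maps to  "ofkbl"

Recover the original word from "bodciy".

oyster

Two steps: reverse the string, then apply a Caesar shift of +10.
Decoding bodciy: shift back: b−10=r, o−10=e, d−10=t, c−10=s, i−10=y, y−10=o → retsyo; then reverse → oyster.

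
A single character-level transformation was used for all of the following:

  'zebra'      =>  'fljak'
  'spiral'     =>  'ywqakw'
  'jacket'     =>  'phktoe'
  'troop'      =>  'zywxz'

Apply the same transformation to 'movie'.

svdro

Each letter shifts forward by (position + 6), i.e. 6, 7, 8, … — the shift grows by one for each successive letter.
For movie: m+6=s, o+7=v, v+8=d, i+9=r, e+10=o.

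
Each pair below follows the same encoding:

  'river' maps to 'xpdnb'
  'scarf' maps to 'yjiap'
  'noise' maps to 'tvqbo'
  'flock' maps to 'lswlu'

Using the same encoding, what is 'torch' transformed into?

zvzlr

Letter i (0-indexed) is shifted by i+6, so successive shifts are 6, 7, 8, ….
On torch: t+6=z, o+7=v, r+8=z, c+9=l, h+10=r.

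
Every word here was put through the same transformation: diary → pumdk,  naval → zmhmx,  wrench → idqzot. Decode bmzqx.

panel

Compare letters: d→p is +12, i→u is +12, a→m is +12 — a constant shift. This is a Caesar cipher with shift 12.
Reversing it on bmzqx: b−12=p, m−12=a, z−12=n, q−12=e, x−12=l.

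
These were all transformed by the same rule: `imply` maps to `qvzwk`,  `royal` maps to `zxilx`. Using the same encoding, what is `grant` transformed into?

oakyf

The shift increases by 1 at each position, starting from +8: 8, 9, 10, ….
On grant: g+8=o, r+9=a, a+10=k, n+11=y, t+12=f.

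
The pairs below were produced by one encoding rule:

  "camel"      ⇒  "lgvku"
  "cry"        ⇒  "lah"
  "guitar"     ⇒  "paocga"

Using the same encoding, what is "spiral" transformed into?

byoagu

The shift depends on letter class: consonant c→l is +9, but vowel a→g is +6. The rule splits by letter class: vowels +6, consonants +9.
For spiral: s(cons)+9=b, p(cons)+9=y, i(vowel)+6=o, r(cons)+9=a, a(vowel)+6=g, l(cons)+9=u.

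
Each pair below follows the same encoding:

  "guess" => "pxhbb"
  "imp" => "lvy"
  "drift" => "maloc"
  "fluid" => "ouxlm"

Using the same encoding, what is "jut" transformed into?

The shift depends on letter class: consonant g→p is +9, but vowel u→x is +3. The rule splits by letter class: vowels +3, consonants +9.
On jut: j(cons)+9=s, u(vowel)+3=x, t(cons)+9=c.

sxc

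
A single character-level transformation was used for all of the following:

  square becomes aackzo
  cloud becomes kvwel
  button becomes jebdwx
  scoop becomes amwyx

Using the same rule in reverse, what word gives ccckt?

usual

A repeating key of period 2 is used — shifts +8, +10 over and over.
Decoding ccckt: c−8=u, c−10=s, c−8=u, k−10=a, t−8=l.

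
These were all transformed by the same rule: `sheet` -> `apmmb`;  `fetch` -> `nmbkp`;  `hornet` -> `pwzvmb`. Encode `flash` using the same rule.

ntiap

Compare letters: s→a is +8, h→p is +8, e→m is +8 — a constant shift. This is a Caesar cipher with shift 8.
For flash: f+8=n, l+8=t, a+8=i, s+8=a, h+8=p.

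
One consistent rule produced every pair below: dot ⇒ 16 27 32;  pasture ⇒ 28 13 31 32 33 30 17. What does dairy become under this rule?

Each letter is replaced by its alphabet position (a=1..z=26) + 12.
Applying it to dairy: d=4→16, a=1→13, i=9→21, r=18→30, y=25→37.

16 13 21 30 37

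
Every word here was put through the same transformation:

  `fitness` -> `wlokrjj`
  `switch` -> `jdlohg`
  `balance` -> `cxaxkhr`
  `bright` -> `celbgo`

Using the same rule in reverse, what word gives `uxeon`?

f(5)→w(22) and i(8)→l(11) fit y≡5x+23 (mod 26); the inverse of 5 mod 26 is 21. Treating letters as 0–25, the rule is x ↦ 5x + 23 (mod 26).
Undoing it on uxeon: u(20)→21·(20−23)≡15=p; x(23)→21·(23−23)≡0=a; e(4)→21·(4−23)≡17=r; o(14)→21·(14−23)≡19=t; n(13)→21·(13−23)≡24=y (all mod 26).

party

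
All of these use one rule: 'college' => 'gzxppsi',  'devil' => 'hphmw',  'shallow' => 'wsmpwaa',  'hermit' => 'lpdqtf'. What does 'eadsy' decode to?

apron

Shifts by position in college: pos 0: c→g (+4), pos 1: o→z (+11), pos 2: l→x (+12), pos 3: l→p (+4), pos 4: e→p (+11), pos 5: g→s (+12) — repeating every 3. A repeating key of period 3 is used — shifts +4, +11, +12 over and over.
Reversing it on eadsy: e−4=a, a−11=p, d−12=r, s−4=o, y−11=n.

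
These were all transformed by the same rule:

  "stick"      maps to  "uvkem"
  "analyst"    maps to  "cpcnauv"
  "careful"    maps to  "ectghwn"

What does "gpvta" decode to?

entry

Each letter is shifted forward by 2 in the alphabet (a Caesar shift of +2).
Decoding gpvta: g−2=e, p−2=n, v−2=t, t−2=r, a−2=y.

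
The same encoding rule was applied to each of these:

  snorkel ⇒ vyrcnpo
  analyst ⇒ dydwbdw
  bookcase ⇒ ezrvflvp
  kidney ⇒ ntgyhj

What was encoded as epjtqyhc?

beginner

Shifts by position in snorkel: pos 0: s→v (+3), pos 1: n→y (+11), pos 2: o→r (+3), pos 3: r→c (+11) — repeating every 2. It's a Vigenère-style cipher with numeric key [3,11]: position i shifts by key[i mod 2].
Decoding epjtqyhc: e−3=b, p−11=e, j−3=g, t−11=i, q−3=n, y−11=n, h−3=e, c−11=r.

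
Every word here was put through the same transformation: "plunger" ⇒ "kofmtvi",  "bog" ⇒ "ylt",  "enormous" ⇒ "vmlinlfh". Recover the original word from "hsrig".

shirt

Each pair mirrors across the alphabet (p↔k, l↔o, u↔f): positions sum to 25. Letters are reflected about the middle of the alphabet (position → 25−position): Atbash.
Reversing it on hsrig: h↔s, s↔h, r↔i, i↔r, g↔t.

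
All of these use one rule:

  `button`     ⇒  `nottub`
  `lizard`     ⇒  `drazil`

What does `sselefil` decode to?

The output letters match the input read backwards: button reversed is nottub. It's just the letters in reverse order.
Reversing it on sselefil: then reverse → lifeless.

lifeless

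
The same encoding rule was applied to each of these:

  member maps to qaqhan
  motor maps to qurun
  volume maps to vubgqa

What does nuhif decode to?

robin

m(12)→q(16) and e(4)→a(0) fit y≡15x+18 (mod 26); the inverse of 15 mod 26 is 7. This is an affine cipher: with a=0,…,z=25, each position x becomes (15x+18) mod 26.
Reversing it on nuhif: n(13)→7·(13−18)≡17=r; u(20)→7·(20−18)≡14=o; h(7)→7·(7−18)≡1=b; i(8)→7·(8−18)≡8=i; f(5)→7·(5−18)≡13=n (all mod 26).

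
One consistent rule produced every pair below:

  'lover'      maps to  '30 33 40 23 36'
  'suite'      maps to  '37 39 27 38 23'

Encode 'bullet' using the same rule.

l is letter #12 and maps to 30: an offset of 18. Letters become their 1-based position plus 18 (so a→19, b→20, …).
On bullet: b=2→20, u=21→39, l=12→30, l=12→30, e=5→23, t=20→38.

20 39 30 30 23 38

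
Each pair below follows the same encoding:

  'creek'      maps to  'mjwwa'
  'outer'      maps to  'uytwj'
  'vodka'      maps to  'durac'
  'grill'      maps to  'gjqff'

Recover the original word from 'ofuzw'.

c(2)→m(12) and r(17)→j(9) fit y≡5x+2 (mod 26); the inverse of 5 mod 26 is 21. This is an affine cipher: with a=0,…,z=25, each position x becomes (5x+2) mod 26.
Reversing it on ofuzw: o(14)→21·(14−2)≡18=s; f(5)→21·(5−2)≡11=l; u(20)→21·(20−2)≡14=o; z(25)→21·(25−2)≡15=p; w(22)→21·(22−2)≡4=e (all mod 26).

slope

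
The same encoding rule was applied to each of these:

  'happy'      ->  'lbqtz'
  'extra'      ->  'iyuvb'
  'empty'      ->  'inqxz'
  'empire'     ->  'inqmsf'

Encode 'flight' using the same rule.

jmjkiu

Shifts by position in happy: pos 0: h→l (+4), pos 1: a→b (+1), pos 2: p→q (+1), pos 3: p→t (+4), pos 4: y→z (+1) — repeating every 3. A repeating key of period 3 is used — shifts +4, +1, +1 over and over.
Applying it to flight: f+4=j, l+1=m, i+1=j, g+4=k, h+1=i, t+1=u.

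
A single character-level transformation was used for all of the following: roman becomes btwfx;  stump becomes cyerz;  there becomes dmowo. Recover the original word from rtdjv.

The shifts repeat in a cycle of length 2: positions 0,1,… shift by +10, +5, then the pattern repeats.
Reversing it on rtdjv: r−10=h, t−5=o, d−10=t, j−5=e, v−10=l.

hotel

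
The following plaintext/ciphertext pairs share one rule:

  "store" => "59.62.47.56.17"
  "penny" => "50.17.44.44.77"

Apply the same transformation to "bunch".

8.65.44.11.26

s(#19)→59 and t(#20)→62: differences scale by 3, so n = 3·pos + 2. The formula is n = 3×(alphabet index, a=1) + 2.
For bunch: b=2→8, u=21→65, n=14→44, c=3→11, h=8→26.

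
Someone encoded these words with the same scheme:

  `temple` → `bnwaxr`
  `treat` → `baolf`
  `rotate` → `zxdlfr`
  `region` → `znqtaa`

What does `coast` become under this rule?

In temple: t→b is +8, e→n is +9, m→w is +10, p→a is +11 — the shift increases by 1 each position. Each letter shifts forward by (position + 8), i.e. 8, 9, 10, … — the shift grows by one for each successive letter.
Applying it to coast: c+8=k, o+9=x, a+10=k, s+11=d, t+12=f.

kxkdf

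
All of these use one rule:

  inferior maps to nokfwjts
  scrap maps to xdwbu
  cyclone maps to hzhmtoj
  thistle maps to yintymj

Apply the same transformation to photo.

Shifts by position in inferior: pos 0: i→n (+5), pos 1: n→o (+1), pos 2: f→k (+5), pos 3: e→f (+1) — repeating every 2. It's a Vigenère-style cipher with numeric key [5,1]: position i shifts by key[i mod 2].
For photo: p+5=u, h+1=i, o+5=t, t+1=u, o+5=t.

uitut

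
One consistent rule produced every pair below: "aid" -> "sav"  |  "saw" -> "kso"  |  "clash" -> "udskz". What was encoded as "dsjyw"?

large

Compare letters: a→s is +18, i→a is +18, d→v is +18 — a constant shift. Each letter is shifted forward by 18 in the alphabet (a Caesar shift of +18).
Reversing it on dsjyw: d−18=l, s−18=a, j−18=r, y−18=g, w−18=e.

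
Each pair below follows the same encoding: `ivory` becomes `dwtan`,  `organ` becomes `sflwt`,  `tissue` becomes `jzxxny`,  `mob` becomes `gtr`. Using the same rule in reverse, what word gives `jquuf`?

The output letters match the input read backwards, each shifted +5: ivory reversed is yrovi. The word is reversed, then every letter is shifted forward by 5.
Decoding jquuf: shift back: j−5=e, q−5=l, u−5=p, u−5=p, f−5=a → elppa; then reverse → apple.

apple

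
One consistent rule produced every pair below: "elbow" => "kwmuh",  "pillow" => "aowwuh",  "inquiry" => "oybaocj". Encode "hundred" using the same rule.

The shift depends on letter class: consonant l→w is +11, but vowel e→k is +6. Vowels shift forward by 6 and consonants shift forward by 11.
On hundred: h(cons)+11=s, u(vowel)+6=a, n(cons)+11=y, d(cons)+11=o, r(cons)+11=c, e(vowel)+6=k, d(cons)+11=o.

sayocko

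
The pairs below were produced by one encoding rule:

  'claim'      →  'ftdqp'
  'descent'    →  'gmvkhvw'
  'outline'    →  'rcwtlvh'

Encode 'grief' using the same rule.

jzlmi

Shifts by position in claim: pos 0: c→f (+3), pos 1: l→t (+8), pos 2: a→d (+3), pos 3: i→q (+8) — repeating every 2. The shifts repeat in a cycle of length 2: positions 0,1,… shift by +3, +8, then the pattern repeats.
For grief: g+3=j, r+8=z, i+3=l, e+8=m, f+3=i.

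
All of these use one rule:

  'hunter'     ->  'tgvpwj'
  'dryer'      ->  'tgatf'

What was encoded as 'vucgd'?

beast

Two steps: reverse the string, then apply a Caesar shift of +2.
Undoing it on vucgd: shift back: v−2=t, u−2=s, c−2=a, g−2=e, d−2=b → tsaeb; then reverse → beast.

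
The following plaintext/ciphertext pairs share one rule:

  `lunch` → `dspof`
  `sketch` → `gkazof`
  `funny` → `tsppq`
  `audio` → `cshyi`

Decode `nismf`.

rough

l(11)→d(3) and u(20)→s(18) fit y≡19x+2 (mod 26); the inverse of 19 mod 26 is 11. Treating letters as 0–25, the rule is x ↦ 19x + 2 (mod 26).
Decoding nismf: n(13)→11·(13−2)≡17=r; i(8)→11·(8−2)≡14=o; s(18)→11·(18−2)≡20=u; m(12)→11·(12−2)≡6=g; f(5)→11·(5−2)≡7=h (all mod 26).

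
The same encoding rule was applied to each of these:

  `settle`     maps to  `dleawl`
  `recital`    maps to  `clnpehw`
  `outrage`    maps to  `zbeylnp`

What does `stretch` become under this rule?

daclejs

Shifts by position in settle: pos 0: s→d (+11), pos 1: e→l (+7), pos 2: t→e (+11), pos 3: t→a (+7) — repeating every 2. It's a Vigenère-style cipher with numeric key [11,7]: position i shifts by key[i mod 2].
For stretch: s+11=d, t+7=a, r+11=c, e+7=l, t+11=e, c+7=j, h+11=s.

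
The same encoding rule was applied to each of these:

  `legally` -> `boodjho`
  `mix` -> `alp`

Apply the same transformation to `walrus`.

vxuodz

The output letters match the input read backwards, each shifted +3: legally reversed is yllagel. Read the word backwards and shift each letter +3.
For walrus: reverse → surlaw; then shift: s+3=v, u+3=x, r+3=u, l+3=o, a+3=d, w+3=z.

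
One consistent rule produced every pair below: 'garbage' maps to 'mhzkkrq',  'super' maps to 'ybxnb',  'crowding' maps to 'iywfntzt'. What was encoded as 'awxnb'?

Letter i (0-indexed) is shifted by i+6, so successive shifts are 6, 7, 8, ….
Reversing it on awxnb: a−6=u, w−7=p, x−8=p, n−9=e, b−10=r.

upper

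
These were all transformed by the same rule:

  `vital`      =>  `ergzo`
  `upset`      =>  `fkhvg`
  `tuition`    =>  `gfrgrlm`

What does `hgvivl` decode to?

Each pair mirrors across the alphabet (v↔e, i↔r, t↔g): positions sum to 25. This is the alphabet-reversal cipher (Atbash): a becomes z, b becomes y, etc.
Undoing it on hgvivl: h↔s, g↔t, v↔e, i↔r, v↔e, l↔o.

stereo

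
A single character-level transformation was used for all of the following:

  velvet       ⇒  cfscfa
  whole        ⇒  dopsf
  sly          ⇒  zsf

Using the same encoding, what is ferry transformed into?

mfyyf

The shift depends on letter class: consonant v→c is +7, but vowel e→f is +1. Two shifts are in play — +1 for a/e/i/o/u, +7 for every other letter.
Applying it to ferry: f(cons)+7=m, e(vowel)+1=f, r(cons)+7=y, r(cons)+7=y, y(cons)+7=f.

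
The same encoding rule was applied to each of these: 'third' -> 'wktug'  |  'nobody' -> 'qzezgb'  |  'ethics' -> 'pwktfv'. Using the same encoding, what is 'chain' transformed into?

The shift depends on letter class: consonant t→w is +3, but vowel i→t is +11. The rule splits by letter class: vowels +11, consonants +3.
On chain: c(cons)+3=f, h(cons)+3=k, a(vowel)+11=l, i(vowel)+11=t, n(cons)+3=q.

fkltq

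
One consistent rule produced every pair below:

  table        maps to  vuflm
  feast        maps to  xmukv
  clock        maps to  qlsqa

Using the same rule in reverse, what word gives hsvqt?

notch

t(19)→v(21) and a(0)→u(20) fit y≡11x+20 (mod 26); the inverse of 11 mod 26 is 19. Treating letters as 0–25, the rule is x ↦ 11x + 20 (mod 26).
Reversing it on hsvqt: h(7)→19·(7−20)≡13=n; s(18)→19·(18−20)≡14=o; v(21)→19·(21−20)≡19=t; q(16)→19·(16−20)≡2=c; t(19)→19·(19−20)≡7=h (all mod 26).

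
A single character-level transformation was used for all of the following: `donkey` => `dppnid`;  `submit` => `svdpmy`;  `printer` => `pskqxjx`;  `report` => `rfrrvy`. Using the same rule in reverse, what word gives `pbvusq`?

patrol

In donkey: d→d is +0, o→p is +1, n→p is +2, k→n is +3 — the shift increases by 1 each position. Each letter shifts forward by its position index (0, 1, 2, …) — the shift grows by one for each successive letter.
Decoding pbvusq: p−0=p, b−1=a, v−2=t, u−3=r, s−4=o, q−5=l.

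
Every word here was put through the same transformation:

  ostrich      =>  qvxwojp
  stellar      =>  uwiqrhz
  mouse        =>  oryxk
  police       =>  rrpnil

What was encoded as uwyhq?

In ostrich: o→q is +2, s→v is +3, t→x is +4, r→w is +5 — the shift increases by 1 each position. The shift increases by 1 at each position, starting from +2: 2, 3, 4, ….
Reversing it on uwyhq: u−2=s, w−3=t, y−4=u, h−5=c, q−6=k.

stuck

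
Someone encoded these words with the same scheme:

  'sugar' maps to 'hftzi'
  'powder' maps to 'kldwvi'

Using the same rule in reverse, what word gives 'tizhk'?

grasp

Each pair mirrors across the alphabet (s↔h, u↔f, g↔t): positions sum to 25. Letters are reflected about the middle of the alphabet (position → 25−position): Atbash.
Reversing it on tizhk: t↔g, i↔r, z↔a, h↔s, k↔p.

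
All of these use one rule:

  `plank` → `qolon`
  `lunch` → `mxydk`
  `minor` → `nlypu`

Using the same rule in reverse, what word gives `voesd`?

Shifts by position in plank: pos 0: p→q (+1), pos 1: l→o (+3), pos 2: a→l (+11), pos 3: n→o (+1), pos 4: k→n (+3) — repeating every 3. It's a Vigenère-style cipher with numeric key [1,3,11]: position i shifts by key[i mod 3].
Decoding voesd: v−1=u, o−3=l, e−11=t, s−1=r, d−3=a.

ultra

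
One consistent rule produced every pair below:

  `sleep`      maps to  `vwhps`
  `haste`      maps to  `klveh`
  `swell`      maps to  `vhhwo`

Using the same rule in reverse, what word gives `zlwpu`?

Shifts by position in sleep: pos 0: s→v (+3), pos 1: l→w (+11), pos 2: e→h (+3), pos 3: e→p (+11) — repeating every 2. A repeating key of period 2 is used — shifts +3, +11 over and over.
Reversing it on zlwpu: z−3=w, l−11=a, w−3=t, p−11=e, u−3=r.

water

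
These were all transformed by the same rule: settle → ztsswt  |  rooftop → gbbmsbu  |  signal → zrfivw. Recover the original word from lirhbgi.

s(18)→z(25) and e(4)→t(19) fit y≡19x+21 (mod 26); the inverse of 19 mod 26 is 11. Treating letters as 0–25, the rule is x ↦ 19x + 21 (mod 26).
Decoding lirhbgi: l(11)→11·(11−21)≡20=u; i(8)→11·(8−21)≡13=n; r(17)→11·(17−21)≡8=i; h(7)→11·(7−21)≡2=c; b(1)→11·(1−21)≡14=o; g(6)→11·(6−21)≡17=r; i(8)→11·(8−21)≡13=n (all mod 26).

unicorn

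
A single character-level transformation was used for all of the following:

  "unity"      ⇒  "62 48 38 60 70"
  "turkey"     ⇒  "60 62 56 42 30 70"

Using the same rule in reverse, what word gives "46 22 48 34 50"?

mango

The formula is n = 2×(alphabet index, a=1) + 20.
Undoing it on 46 22 48 34 50: 46→(46−20)÷2=13=m, 22→(22−20)÷2=1=a, 48→(48−20)÷2=14=n, 34→(34−20)÷2=7=g, 50→(50−20)÷2=15=o.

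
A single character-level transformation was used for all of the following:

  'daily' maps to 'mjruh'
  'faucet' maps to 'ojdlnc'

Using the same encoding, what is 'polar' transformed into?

yxuja

Compare letters: d→m is +9, a→j is +9, i→r is +9 — a constant shift. This is a Caesar cipher with shift 9.
For polar: p+9=y, o+9=x, l+9=u, a+9=j, r+9=a.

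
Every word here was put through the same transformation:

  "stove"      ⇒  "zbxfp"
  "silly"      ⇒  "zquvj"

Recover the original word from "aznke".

treat

Letter i (0-indexed) is shifted by i+7, so successive shifts are 7, 8, 9, ….
Reversing it on aznke: a−7=t, z−8=r, n−9=e, k−10=a, e−11=t.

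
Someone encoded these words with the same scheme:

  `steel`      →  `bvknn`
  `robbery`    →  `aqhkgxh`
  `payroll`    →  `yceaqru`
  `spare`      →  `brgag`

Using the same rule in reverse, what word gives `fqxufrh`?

worldly

Shifts by position in steel: pos 0: s→b (+9), pos 1: t→v (+2), pos 2: e→k (+6), pos 3: e→n (+9), pos 4: l→n (+2) — repeating every 3. A repeating key of period 3 is used — shifts +9, +2, +6 over and over.
Reversing it on fqxufrh: f−9=w, q−2=o, x−6=r, u−9=l, f−2=d, r−6=l, h−9=y.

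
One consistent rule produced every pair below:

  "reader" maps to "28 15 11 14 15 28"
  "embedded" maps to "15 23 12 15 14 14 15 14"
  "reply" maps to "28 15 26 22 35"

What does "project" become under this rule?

Each letter is replaced by its alphabet position (a=1..z=26) + 10.
On project: p=16→26, r=18→28, o=15→25, j=10→20, e=5→15, c=3→13, t=20→30.

26 28 25 20 15 13 30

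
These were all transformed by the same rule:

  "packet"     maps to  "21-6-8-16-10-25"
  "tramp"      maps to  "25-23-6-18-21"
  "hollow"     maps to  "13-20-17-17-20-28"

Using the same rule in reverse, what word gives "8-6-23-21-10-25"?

p is letter #16 and maps to 21: an offset of 5. Letters become their 1-based position plus 5 (so a→6, b→7, …).
Reversing it on 8-6-23-21-10-25: 8→(8−5)÷1=3=c, 6→(6−5)÷1=1=a, 23→(23−5)÷1=18=r, 21→(21−5)÷1=16=p, 10→(10−5)÷1=5=e, 25→(25−5)÷1=20=t.

carpet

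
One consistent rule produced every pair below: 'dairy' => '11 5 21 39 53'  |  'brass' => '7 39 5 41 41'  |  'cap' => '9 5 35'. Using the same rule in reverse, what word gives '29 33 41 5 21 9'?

mosaic

The formula is n = 2×(alphabet index, a=1) + 3.
Decoding 29 33 41 5 21 9: 29→(29−3)÷2=13=m, 33→(33−3)÷2=15=o, 41→(41−3)÷2=19=s, 5→(5−3)÷2=1=a, 21→(21−3)÷2=9=i, 9→(9−3)÷2=3=c.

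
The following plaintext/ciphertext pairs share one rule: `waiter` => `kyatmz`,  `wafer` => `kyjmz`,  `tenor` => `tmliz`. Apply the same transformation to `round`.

w(22)→k(10) and a(0)→y(24) fit y≡23x+24 (mod 26); the inverse of 23 mod 26 is 17. Treating letters as 0–25, the rule is x ↦ 23x + 24 (mod 26).
On round: r(17)→23·17+24≡25=z; o(14)→23·14+24≡8=i; u(20)→23·20+24≡16=q; n(13)→23·13+24≡11=l; d(3)→23·3+24≡15=p (all mod 26).

ziqlp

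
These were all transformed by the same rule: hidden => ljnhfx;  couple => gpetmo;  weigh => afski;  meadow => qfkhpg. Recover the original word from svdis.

A repeating key of period 3 is used — shifts +4, +1, +10 over and over.
Undoing it on svdis: s−4=o, v−1=u, d−10=t, i−4=e, s−1=r.

outer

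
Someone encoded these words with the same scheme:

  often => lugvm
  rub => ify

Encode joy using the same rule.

This is the alphabet-reversal cipher (Atbash): a becomes z, b becomes y, etc.
Applying it to joy: j↔q, o↔l, y↔b.

qlb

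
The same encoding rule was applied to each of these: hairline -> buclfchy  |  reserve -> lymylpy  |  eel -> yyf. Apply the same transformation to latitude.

Compare letters: h→b is +20, a→u is +20, i→c is +20 — a constant shift. This is a Caesar cipher with shift 20.
Applying it to latitude: l+20=f, a+20=u, t+20=n, i+20=c, t+20=n, u+20=o, d+20=x, e+20=y.

funcnoxy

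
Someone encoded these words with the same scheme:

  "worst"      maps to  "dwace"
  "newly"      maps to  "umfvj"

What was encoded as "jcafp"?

In worst: w→d is +7, o→w is +8, r→a is +9, s→c is +10 — the shift increases by 1 each position. The shift increases by 1 at each position, starting from +7: 7, 8, 9, ….
Reversing it on jcafp: j−7=c, c−8=u, a−9=r, f−10=v, p−11=e.

curve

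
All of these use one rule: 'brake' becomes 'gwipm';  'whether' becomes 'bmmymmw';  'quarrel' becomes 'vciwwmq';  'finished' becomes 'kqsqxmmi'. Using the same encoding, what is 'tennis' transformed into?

The shift depends on letter class: consonant b→g is +5, but vowel a→i is +8. Vowels shift forward by 8 and consonants shift forward by 5.
Applying it to tennis: t(cons)+5=y, e(vowel)+8=m, n(cons)+5=s, n(cons)+5=s, i(vowel)+8=q, s(cons)+5=x.

ymssqx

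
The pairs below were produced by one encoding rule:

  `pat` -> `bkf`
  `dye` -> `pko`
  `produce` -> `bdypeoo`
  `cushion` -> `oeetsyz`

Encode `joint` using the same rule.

vyszf

The shift depends on letter class: consonant p→b is +12, but vowel a→k is +10. Two shifts are in play — +10 for a/e/i/o/u, +12 for every other letter.
For joint: j(cons)+12=v, o(vowel)+10=y, i(vowel)+10=s, n(cons)+12=z, t(cons)+12=f.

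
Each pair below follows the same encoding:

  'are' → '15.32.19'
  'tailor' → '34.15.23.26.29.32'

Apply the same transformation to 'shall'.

33.22.15.26.26

a is letter #1 and maps to 15: an offset of 14. Each letter is replaced by its alphabet position (a=1..z=26) + 14.
On shall: s=19→33, h=8→22, a=1→15, l=12→26, l=12→26.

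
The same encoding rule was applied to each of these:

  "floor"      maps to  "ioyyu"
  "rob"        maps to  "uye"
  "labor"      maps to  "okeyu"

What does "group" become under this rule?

The shift depends on letter class: consonant f→i is +3, but vowel o→y is +10. The rule splits by letter class: vowels +10, consonants +3.
On group: g(cons)+3=j, r(cons)+3=u, o(vowel)+10=y, u(vowel)+10=e, p(cons)+3=s.

juyes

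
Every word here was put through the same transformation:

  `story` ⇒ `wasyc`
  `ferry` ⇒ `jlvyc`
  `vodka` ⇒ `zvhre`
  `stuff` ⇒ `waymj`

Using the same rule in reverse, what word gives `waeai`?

state

Shifts by position in story: pos 0: s→w (+4), pos 1: t→a (+7), pos 2: o→s (+4), pos 3: r→y (+7) — repeating every 2. A repeating key of period 2 is used — shifts +4, +7 over and over.
Reversing it on waeai: w−4=s, a−7=t, e−4=a, a−7=t, i−4=e.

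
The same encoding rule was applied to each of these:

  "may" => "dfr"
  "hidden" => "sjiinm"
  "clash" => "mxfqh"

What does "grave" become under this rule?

The output letters match the input read backwards, each shifted +5: may reversed is yam. Two steps: reverse the string, then apply a Caesar shift of +5.
Applying it to grave: reverse → evarg; then shift: e+5=j, v+5=a, a+5=f, r+5=w, g+5=l.

jafwl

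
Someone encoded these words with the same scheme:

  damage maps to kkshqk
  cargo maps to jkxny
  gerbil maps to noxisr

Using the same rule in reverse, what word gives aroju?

thick

It's a Vigenère-style cipher with numeric key [7,10,6]: position i shifts by key[i mod 3].
Undoing it on aroju: a−7=t, r−10=h, o−6=i, j−7=c, u−10=k.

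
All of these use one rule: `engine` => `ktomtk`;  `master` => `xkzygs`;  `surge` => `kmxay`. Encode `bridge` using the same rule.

The output letters match the input read backwards, each shifted +6: engine reversed is enigne. Two steps: reverse the string, then apply a Caesar shift of +6.
Applying it to bridge: reverse → egdirb; then shift: e+6=k, g+6=m, d+6=j, i+6=o, r+6=x, b+6=h.

kmjoxh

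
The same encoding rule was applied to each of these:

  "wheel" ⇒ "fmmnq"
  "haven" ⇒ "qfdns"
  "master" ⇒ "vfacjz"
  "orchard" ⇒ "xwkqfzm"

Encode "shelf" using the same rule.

Shifts by position in wheel: pos 0: w→f (+9), pos 1: h→m (+5), pos 2: e→m (+8), pos 3: e→n (+9), pos 4: l→q (+5) — repeating every 3. A repeating key of period 3 is used — shifts +9, +5, +8 over and over.
For shelf: s+9=b, h+5=m, e+8=m, l+9=u, f+5=k.

bmmuk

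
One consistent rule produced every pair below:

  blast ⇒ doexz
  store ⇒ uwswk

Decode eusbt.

crown

In blast: b→d is +2, l→o is +3, a→e is +4, s→x is +5 — the shift increases by 1 each position. Each letter shifts forward by (position + 2), i.e. 2, 3, 4, … — the shift grows by one for each successive letter.
Decoding eusbt: e−2=c, u−3=r, s−4=o, b−5=w, t−6=n.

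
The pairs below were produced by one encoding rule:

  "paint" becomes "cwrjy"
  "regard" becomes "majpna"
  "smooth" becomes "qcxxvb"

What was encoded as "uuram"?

drill

The output letters match the input read backwards, each shifted +9: paint reversed is tniap. Two steps: reverse the string, then apply a Caesar shift of +9.
Decoding uuram: shift back: u−9=l, u−9=l, r−9=i, a−9=r, m−9=d → llird; then reverse → drill.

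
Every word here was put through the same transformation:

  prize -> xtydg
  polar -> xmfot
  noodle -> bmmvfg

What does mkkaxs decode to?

occupy

p(15)→x(23) and r(17)→t(19) fit y≡11x+14 (mod 26); the inverse of 11 mod 26 is 19. Each letter's alphabet position (a=0..z=25) is mapped through 11·x+14 mod 26 — an affine cipher.
Undoing it on mkkaxs: m(12)→19·(12−14)≡14=o; k(10)→19·(10−14)≡2=c; k(10)→19·(10−14)≡2=c; a(0)→19·(0−14)≡20=u; x(23)→19·(23−14)≡15=p; s(18)→19·(18−14)≡24=y (all mod 26).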